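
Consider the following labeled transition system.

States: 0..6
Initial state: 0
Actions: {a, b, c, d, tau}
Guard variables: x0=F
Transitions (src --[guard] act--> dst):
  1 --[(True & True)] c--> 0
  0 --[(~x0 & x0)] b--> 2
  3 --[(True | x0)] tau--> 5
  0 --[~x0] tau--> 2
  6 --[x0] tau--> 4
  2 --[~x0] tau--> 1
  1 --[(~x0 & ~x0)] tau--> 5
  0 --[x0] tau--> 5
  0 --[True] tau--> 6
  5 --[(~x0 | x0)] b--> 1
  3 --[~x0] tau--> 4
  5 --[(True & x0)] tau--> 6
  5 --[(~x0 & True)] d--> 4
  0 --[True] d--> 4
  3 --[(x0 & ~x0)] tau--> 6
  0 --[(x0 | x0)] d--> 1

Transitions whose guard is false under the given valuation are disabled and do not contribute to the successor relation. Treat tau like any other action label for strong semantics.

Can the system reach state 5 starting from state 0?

Answer: REACHABLE

Analysis:
10 transition(s) survive guard evaluation.
L0 = {0}
L1 = {2,4,6}  cumulative {0,2,4,6}
L2 = {1}  cumulative {0,1,2,4,6}
L3 = {5}  cumulative {0,1,2,4,5,6}
Reachable = {0,1,2,4,5,6}
witness 5: tau·tau·tau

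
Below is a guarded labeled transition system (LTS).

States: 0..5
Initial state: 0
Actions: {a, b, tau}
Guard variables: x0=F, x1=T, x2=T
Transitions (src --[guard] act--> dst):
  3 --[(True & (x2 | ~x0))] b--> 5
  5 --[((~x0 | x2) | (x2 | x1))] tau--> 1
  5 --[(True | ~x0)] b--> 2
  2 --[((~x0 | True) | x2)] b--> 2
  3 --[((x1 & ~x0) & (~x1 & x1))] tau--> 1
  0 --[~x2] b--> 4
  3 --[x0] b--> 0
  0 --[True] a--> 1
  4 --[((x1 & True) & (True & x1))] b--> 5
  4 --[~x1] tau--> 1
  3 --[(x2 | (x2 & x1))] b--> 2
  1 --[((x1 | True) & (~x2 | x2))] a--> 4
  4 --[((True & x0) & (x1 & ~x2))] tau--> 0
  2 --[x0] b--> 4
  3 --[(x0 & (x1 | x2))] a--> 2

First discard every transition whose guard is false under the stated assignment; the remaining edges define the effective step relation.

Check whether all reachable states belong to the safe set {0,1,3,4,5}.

Inv-set: {0,1,3,4,5}
Reachable = {0,1,2,4,5}
  0: safe
  1: safe
  2: ✗ unsafe
  4: safe
  5: safe
reach 2 via a·a·b·b — violates

Answer: INVARIANT VIOLATED at state 2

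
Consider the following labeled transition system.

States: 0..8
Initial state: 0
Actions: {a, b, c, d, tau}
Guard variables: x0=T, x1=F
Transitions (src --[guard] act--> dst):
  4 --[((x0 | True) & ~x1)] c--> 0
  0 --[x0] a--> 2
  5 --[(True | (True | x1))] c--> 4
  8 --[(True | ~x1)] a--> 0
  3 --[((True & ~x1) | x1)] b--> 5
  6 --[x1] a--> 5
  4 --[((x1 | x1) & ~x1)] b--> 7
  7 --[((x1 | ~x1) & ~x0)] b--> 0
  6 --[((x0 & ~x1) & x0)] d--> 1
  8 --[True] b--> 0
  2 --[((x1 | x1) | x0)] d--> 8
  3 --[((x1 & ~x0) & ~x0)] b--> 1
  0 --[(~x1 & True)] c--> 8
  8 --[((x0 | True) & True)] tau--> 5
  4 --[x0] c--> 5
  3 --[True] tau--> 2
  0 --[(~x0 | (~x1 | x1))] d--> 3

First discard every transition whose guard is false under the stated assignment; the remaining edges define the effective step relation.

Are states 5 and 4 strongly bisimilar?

Answer: NOT BISIMILAR

Working:
Refine partition for ~:
  round 0: {{0,1,2,3,4,5,6,7,8}}
  round 1: {{0},{1,7},{2,6},{3},{4,5},{8}}
  round 2: {{0},{1,7},{2},{3},{4},{5},{6},{8}}
stable after 3 split(s): 8 block(s)
5∈{5}, 4∈{4}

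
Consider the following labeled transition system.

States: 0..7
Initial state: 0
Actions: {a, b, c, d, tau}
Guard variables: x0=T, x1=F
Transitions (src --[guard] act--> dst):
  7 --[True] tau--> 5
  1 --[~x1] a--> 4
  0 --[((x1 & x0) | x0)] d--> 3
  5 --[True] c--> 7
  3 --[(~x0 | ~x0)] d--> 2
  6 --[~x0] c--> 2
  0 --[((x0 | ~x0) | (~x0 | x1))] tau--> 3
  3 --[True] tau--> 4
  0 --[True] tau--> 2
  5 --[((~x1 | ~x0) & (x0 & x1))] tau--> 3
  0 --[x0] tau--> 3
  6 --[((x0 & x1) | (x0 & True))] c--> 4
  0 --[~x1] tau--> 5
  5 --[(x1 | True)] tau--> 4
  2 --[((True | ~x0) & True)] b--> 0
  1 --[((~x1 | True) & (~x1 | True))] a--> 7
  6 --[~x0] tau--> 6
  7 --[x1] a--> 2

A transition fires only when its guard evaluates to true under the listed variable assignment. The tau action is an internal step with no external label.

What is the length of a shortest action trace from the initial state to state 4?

Breadth-first toward 4:
  L0 = {0}
  L1 = {2,3,5}
  L2 = {4,7}
first hit 4 at d=2 via d·tau

Answer: 2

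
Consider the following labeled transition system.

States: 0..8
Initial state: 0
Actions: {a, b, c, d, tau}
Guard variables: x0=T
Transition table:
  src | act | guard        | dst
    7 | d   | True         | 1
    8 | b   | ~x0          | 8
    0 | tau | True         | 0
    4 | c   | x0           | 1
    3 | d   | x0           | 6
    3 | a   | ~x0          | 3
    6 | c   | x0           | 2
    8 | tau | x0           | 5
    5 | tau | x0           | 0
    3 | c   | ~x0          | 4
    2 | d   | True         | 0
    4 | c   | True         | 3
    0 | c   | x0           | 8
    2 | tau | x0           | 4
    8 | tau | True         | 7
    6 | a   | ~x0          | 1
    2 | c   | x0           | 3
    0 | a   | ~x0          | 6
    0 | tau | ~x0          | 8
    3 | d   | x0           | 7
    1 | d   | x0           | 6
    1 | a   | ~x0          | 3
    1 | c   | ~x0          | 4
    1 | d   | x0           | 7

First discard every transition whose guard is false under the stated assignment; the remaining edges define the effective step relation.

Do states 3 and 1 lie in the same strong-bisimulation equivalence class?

Answer: BISIMILAR

Analysis:
Refine partition for ~:
  π0 = {{0,1,2,3,4,5,6,7,8}}
  π1 = {{0},{1,3,7},{2},{4,6},{5,8}}
  π2 = {{0},{1,3},{2},{4},{5},{6},{7},{8}}
stable after 3 split(s): 8 block(s)
[3]={1,3}  [1]={1,3}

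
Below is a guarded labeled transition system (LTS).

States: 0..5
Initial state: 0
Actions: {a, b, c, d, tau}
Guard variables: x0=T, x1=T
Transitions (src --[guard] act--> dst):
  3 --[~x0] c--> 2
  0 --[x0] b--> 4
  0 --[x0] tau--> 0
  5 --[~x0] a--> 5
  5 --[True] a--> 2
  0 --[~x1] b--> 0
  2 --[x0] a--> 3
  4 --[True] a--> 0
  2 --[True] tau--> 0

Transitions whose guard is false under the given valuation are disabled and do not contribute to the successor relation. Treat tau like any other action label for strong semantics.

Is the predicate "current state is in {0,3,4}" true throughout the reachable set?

Answer: INVARIANT HOLDS

Working:
Safe = {0,3,4}
R = {0,4}
  0: ✓
  4: ✓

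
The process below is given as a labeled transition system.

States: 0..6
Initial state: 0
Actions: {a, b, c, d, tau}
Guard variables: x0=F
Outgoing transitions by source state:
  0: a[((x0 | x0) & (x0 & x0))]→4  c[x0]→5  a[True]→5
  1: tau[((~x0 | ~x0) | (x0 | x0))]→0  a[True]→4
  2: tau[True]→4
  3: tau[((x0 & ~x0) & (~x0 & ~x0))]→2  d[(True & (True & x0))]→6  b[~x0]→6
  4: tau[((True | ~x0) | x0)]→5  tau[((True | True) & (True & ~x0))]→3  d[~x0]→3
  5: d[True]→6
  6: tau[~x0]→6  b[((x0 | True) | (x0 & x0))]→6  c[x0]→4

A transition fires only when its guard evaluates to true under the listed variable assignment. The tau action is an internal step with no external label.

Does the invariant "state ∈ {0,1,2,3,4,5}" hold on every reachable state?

Answer: INVARIANT VIOLATED at state 6

Trace:
Inv-set: {0,1,2,3,4,5}
R = {0,5,6}
  0: ✓
  5: ✓
  6: outside
reach 6 via a·d — violates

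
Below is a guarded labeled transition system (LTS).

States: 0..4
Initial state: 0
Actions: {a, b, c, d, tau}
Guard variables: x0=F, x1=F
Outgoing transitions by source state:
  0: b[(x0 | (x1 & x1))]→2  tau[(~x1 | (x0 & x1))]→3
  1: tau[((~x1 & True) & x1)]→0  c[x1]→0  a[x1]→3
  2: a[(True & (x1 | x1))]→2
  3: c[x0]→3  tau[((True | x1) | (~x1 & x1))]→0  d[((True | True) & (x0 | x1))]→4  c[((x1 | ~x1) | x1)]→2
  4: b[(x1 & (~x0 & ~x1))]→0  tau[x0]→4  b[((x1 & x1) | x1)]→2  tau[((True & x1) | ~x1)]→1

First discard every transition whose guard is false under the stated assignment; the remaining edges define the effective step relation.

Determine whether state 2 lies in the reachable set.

After dropping false guards: 4 live edges.
Layer 0: {0}
Layer 1: {3}  cumulative {0,3}
Layer 2: {2}  cumulative {0,2,3}
Reach set: {0,2,3}
Path to 2: tau·c

Answer: REACHABLE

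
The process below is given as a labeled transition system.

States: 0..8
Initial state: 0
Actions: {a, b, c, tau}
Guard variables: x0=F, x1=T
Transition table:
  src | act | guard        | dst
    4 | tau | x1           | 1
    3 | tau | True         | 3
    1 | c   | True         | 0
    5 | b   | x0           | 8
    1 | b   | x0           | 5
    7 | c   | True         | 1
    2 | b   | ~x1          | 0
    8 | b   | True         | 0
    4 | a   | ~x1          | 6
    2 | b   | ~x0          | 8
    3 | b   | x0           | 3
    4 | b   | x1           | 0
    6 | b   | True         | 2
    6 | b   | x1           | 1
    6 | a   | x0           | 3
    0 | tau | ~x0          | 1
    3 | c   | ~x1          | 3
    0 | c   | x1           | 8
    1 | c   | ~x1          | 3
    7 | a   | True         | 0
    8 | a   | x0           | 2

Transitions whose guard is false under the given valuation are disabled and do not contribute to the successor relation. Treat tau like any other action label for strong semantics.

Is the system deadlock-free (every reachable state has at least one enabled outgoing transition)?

Answer: DEADLOCK-FREE

Working:
Reach set: {0,1,8}
  0: c→8  tau→1  [deg 2]
  1: c→0  [deg 1]
  8: b→0  [deg 1]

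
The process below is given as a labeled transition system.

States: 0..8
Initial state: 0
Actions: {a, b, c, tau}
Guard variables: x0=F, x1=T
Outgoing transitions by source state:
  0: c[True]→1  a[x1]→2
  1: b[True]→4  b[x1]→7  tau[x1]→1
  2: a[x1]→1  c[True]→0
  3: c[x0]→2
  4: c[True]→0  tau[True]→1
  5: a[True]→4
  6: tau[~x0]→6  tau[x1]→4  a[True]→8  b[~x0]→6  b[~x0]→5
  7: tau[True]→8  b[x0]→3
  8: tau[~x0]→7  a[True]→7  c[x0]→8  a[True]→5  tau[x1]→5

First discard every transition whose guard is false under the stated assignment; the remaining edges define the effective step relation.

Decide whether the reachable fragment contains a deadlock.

R = {0,1,2,4,5,7,8}
  0: a→2  c→1  [2 exit(s)]
  1: b→4  b→7  tau→1  [3 exit(s)]
  2: a→1  c→0  [2 exit(s)]
  4: c→0  tau→1  [2 exit(s)]
  5: a→4  [1 exit(s)]
  7: tau→8  [1 exit(s)]
  8: a→5  a→7  tau→5  tau→7  [4 exit(s)]

Answer: DEADLOCK-FREE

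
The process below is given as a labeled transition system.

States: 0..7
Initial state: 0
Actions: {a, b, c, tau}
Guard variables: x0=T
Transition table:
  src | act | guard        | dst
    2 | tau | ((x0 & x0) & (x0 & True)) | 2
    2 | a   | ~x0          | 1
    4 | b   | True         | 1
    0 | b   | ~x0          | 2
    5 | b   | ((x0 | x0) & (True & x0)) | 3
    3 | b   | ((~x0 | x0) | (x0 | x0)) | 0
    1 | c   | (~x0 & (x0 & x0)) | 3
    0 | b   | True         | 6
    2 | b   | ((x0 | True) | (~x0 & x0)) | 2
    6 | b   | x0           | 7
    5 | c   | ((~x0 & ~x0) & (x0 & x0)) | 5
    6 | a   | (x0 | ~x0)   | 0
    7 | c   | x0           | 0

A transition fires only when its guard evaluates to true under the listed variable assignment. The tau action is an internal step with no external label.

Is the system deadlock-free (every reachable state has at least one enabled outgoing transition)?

Answer: DEADLOCK-FREE

Trace:
R = {0,6,7}
  0: b→6  [1 out]
  6: a→0  b→7  [2 out]
  7: c→0  [1 out]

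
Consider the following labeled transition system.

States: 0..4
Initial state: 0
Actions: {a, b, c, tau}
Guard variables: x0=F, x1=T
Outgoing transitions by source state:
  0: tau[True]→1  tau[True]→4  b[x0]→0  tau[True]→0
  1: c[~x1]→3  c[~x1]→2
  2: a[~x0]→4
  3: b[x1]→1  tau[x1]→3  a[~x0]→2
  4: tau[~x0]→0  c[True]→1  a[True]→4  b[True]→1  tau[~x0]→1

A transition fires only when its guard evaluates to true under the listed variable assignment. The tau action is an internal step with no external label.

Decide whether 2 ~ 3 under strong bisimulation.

Answer: NOT BISIMILAR

Working:
Bisimulation quotient by refinement:
  π0 = {{0,1,2,3,4}}
  π1 = {{0},{1},{2},{3},{4}}
5 equivalence class(es) (converged in 2)
2∈{2}, 3∈{3}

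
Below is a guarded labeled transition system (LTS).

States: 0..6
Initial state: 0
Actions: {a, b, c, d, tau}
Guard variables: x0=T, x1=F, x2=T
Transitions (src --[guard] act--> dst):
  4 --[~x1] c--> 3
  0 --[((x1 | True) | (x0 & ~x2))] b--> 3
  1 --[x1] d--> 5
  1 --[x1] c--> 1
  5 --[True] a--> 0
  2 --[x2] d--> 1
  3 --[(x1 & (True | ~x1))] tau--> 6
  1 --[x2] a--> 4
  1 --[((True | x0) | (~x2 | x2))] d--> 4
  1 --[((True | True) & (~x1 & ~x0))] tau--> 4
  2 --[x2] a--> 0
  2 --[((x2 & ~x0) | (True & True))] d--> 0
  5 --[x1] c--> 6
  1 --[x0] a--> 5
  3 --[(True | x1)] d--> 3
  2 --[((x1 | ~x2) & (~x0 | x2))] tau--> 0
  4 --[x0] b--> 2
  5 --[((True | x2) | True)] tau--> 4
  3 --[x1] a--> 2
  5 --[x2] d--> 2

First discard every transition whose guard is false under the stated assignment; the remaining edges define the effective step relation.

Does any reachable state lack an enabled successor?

Answer: DEADLOCK-FREE

Working:
Reach set: {0,3}
  0: b→3  [1 exit(s)]
  3: d→3  [1 exit(s)]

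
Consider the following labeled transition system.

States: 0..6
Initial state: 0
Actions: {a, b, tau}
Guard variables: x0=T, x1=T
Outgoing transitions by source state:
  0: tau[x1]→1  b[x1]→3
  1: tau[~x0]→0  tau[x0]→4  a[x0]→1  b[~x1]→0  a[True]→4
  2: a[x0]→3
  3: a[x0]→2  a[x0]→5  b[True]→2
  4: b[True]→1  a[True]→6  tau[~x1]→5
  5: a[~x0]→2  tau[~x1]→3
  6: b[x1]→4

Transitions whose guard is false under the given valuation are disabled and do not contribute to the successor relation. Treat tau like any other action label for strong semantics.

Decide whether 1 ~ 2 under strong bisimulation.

Refine partition for ~:
  π0 = {{0,1,2,3,4,5,6}}
  π1 = {{0},{1},{2},{3,4},{5},{6}}
  π2 = {{0},{1},{2},{3},{4},{5},{6}}
Fixed point at round 3; 7 class(es).
[1]={1}  [2]={2}

Answer: NOT BISIMILAR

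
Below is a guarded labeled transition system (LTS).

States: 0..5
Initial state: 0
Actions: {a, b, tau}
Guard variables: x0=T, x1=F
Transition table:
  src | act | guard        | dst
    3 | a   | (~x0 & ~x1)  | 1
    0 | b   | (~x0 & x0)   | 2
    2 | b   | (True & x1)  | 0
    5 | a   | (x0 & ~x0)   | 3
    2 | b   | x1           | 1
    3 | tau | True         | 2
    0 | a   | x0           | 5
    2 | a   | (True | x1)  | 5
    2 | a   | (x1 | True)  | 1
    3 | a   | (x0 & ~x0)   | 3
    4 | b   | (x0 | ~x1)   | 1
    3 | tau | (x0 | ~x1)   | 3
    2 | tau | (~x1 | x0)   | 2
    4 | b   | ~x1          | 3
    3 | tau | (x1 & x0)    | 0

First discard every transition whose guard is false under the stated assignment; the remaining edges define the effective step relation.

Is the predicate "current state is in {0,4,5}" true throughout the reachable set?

Allowed set {0,4,5}
Reachable = {0,5}
  0: ✓
  5: ✓

Answer: INVARIANT HOLDS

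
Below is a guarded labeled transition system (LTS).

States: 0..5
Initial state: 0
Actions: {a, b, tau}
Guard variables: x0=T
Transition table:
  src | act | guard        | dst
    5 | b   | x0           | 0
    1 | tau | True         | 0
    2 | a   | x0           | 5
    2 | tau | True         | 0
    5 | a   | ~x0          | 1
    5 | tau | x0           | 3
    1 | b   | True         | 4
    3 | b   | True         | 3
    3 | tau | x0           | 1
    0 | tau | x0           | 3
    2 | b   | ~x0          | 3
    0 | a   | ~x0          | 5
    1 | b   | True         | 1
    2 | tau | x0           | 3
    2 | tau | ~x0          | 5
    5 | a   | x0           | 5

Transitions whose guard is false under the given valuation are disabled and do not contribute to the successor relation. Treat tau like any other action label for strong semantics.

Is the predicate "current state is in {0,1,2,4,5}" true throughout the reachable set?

Answer: INVARIANT VIOLATED at state 3

Trace:
Inv-set: {0,1,2,4,5}
Reachable = {0,1,3,4}
  0: ✓
  1: ✓
  3: ✗ unsafe
  4: ✓
witness against invariant: tau → 3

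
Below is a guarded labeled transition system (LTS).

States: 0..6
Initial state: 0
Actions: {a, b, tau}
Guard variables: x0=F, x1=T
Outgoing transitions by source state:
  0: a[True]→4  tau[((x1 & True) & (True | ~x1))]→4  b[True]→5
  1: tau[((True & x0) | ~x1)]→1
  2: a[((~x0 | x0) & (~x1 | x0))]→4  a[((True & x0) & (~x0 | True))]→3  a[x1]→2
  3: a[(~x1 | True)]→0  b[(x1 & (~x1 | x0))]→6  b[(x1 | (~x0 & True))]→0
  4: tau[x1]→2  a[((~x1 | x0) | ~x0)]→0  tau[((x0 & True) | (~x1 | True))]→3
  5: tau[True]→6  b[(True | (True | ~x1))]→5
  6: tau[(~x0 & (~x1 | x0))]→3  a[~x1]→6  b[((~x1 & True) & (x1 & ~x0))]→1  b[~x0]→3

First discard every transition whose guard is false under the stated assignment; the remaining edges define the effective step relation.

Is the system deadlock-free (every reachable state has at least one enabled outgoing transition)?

Answer: DEADLOCK-FREE

Working:
R = {0,2,3,4,5,6}
  0: a→4  b→5  tau→4  [3 exit(s)]
  2: a→2  [1 exit(s)]
  3: a→0  b→0  [2 exit(s)]
  4: a→0  tau→2  tau→3  [3 exit(s)]
  5: b→5  tau→6  [2 exit(s)]
  6: b→3  [1 exit(s)]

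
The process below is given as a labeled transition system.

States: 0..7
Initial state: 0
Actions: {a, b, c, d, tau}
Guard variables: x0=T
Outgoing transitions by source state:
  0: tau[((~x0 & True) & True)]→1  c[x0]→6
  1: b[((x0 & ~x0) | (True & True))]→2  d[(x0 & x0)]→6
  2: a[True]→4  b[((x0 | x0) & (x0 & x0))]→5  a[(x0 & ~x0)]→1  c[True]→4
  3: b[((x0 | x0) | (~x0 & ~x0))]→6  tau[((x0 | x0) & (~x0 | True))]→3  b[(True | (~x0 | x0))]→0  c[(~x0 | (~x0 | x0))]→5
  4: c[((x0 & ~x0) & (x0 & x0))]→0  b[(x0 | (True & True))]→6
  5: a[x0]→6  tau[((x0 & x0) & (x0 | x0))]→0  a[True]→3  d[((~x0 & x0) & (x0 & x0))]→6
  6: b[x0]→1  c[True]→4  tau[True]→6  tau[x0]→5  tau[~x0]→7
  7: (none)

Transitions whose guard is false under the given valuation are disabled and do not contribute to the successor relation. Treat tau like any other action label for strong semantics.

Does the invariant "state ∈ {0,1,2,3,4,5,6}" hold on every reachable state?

Answer: INVARIANT HOLDS

Working:
Allowed set {0,1,2,3,4,5,6}
R = {0,1,2,3,4,5,6}
  0: ok
  1: ok
  2: ok
  3: ok
  4: ok
  5: ok
  6: ok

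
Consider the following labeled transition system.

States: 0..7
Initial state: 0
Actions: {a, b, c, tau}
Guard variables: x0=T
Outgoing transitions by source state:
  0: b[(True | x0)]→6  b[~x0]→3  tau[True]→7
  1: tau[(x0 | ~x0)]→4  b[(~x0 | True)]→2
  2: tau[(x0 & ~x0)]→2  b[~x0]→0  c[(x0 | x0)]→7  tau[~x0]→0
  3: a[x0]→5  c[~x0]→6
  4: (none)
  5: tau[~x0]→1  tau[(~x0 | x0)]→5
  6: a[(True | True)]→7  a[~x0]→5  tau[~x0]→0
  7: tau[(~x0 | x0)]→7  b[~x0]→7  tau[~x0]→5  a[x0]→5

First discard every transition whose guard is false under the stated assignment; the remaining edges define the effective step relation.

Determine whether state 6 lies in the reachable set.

Answer: REACHABLE

Analysis:
After dropping false guards: 10 live edges.
depth 0: {0}
depth 1: {6,7}  now seen {0,6,7}
depth 2: {5}  now seen {0,5,6,7}
R = {0,5,6,7}
Path to 6: b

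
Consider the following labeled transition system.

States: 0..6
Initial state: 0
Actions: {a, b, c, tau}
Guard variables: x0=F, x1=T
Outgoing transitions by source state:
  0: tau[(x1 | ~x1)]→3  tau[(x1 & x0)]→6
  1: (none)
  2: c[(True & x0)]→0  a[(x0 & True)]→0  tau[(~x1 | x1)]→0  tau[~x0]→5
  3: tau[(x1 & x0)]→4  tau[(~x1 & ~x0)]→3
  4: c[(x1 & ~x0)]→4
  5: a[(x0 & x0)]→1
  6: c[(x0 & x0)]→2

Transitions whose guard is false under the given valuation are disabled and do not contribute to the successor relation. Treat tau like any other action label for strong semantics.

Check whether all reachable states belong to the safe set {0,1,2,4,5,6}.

Allowed set {0,1,2,4,5,6}
Reach set: {0,3}
  0: safe
  3: ✗ unsafe
counterexample path to 3: tau

Answer: INVARIANT VIOLATED at state 3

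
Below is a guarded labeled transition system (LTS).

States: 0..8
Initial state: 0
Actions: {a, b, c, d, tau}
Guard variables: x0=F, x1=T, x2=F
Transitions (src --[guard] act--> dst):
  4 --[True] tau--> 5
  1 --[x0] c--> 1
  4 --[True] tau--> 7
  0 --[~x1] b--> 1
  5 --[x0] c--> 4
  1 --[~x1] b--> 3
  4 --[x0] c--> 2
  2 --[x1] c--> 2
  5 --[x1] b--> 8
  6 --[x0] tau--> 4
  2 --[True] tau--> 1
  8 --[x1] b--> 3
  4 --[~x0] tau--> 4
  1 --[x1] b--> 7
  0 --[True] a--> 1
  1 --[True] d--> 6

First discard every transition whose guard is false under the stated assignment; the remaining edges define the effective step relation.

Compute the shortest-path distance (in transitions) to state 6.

Answer: 2

Working:
Breadth-first toward 6:
  Layer 0: {0}
  Layer 1: {1}
  Layer 2: {6,7}
depth(6)=2, e.g. a·d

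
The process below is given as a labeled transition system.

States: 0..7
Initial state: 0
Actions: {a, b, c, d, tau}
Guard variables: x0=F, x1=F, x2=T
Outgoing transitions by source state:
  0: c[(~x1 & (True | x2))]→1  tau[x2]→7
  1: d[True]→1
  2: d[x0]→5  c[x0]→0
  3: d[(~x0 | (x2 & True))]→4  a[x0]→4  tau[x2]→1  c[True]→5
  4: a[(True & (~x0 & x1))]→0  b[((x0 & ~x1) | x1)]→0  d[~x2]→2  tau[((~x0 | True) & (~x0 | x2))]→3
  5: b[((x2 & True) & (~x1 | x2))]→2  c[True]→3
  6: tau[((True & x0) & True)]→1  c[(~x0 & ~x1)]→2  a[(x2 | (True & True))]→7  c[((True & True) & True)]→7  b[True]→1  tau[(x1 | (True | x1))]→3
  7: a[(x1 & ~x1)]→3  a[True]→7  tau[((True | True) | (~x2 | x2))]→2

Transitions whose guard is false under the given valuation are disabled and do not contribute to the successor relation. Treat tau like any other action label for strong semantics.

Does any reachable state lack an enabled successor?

Answer: DEADLOCK at state 2

Analysis:
R = {0,1,2,7}
  0: c→1  tau→7  [2 exit(s)]
  1: d→1  [1 exit(s)]
  2: ∅  [deadlock]
  7: a→7  tau→2  [2 exit(s)]
trace reaching 2: tau·tau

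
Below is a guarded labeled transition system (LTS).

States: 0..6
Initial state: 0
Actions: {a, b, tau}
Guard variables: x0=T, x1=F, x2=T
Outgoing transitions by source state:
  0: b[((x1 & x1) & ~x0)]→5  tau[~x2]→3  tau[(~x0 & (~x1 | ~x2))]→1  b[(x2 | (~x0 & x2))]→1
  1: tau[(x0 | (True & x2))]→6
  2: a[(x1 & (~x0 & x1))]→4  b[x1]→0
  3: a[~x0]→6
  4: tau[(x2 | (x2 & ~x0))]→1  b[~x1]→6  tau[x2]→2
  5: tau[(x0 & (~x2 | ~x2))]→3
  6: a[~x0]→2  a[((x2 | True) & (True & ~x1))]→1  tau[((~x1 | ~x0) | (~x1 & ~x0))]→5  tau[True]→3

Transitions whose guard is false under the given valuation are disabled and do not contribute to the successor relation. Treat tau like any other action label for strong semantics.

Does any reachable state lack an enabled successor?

R = {0,1,3,5,6}
  0: b→1  [1 out]
  1: tau→6  [1 out]
  3: ∅  [STUCK]
  5: ∅  [STUCK]
  6: a→1  tau→3  tau→5  [3 out]
witness 3: b·tau·tau

Answer: DEADLOCK at state 3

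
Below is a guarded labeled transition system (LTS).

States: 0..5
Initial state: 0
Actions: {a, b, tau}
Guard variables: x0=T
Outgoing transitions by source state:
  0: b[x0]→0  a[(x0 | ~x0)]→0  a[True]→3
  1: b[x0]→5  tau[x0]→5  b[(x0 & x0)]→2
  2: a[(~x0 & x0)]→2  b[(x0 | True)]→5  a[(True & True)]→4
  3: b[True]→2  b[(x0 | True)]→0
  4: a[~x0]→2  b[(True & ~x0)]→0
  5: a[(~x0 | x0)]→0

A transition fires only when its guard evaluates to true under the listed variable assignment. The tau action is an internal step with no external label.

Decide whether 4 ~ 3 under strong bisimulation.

Answer: NOT BISIMILAR

Working:
Bisimulation quotient by refinement:
  round 0: {{0,1,2,3,4,5}}
  round 1: {{0,2},{1},{3},{4},{5}}
  round 2: {{0},{1},{2},{3},{4},{5}}
6 equivalence class(es) (converged in 3)
[4]={4}  [3]={3}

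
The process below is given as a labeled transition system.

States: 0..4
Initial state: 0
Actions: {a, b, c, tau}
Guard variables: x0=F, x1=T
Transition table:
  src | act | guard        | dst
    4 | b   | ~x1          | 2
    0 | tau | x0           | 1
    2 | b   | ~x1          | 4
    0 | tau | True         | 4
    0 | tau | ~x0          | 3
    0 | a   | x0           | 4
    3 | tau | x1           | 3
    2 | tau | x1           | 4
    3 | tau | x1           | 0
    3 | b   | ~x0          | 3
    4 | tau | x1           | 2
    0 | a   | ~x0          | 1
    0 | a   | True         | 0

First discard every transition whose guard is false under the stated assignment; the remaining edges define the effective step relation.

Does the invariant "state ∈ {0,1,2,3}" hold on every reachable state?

Safe = {0,1,2,3}
Reachable = {0,1,2,3,4}
  0: safe
  1: safe
  2: safe
  3: safe
  4: ✗ unsafe
counterexample path to 4: tau

Answer: INVARIANT VIOLATED at state 4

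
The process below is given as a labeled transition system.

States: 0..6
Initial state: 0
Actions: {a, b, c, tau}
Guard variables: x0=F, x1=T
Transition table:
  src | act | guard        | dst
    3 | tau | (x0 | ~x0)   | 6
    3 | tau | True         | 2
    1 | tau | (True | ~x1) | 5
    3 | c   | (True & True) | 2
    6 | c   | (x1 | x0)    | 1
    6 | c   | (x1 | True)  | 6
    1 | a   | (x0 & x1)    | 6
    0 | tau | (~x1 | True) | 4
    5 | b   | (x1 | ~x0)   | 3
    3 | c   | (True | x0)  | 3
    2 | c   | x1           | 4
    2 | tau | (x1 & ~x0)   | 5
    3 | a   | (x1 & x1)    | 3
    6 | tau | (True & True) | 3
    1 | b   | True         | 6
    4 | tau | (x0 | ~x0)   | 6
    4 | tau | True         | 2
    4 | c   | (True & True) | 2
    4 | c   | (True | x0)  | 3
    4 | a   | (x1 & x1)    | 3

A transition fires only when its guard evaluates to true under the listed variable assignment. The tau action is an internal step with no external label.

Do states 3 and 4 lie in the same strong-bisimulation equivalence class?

Answer: BISIMILAR

Analysis:
Refine partition for ~:
  P[0] = {{0,1,2,3,4,5,6}}
  P[1] = {{0},{1},{2,6},{3,4},{5}}
  P[2] = {{0},{1},{2},{3,4},{5},{6}}
6 equivalence class(es) (converged in 3)
[3]={3,4}  [4]={3,4}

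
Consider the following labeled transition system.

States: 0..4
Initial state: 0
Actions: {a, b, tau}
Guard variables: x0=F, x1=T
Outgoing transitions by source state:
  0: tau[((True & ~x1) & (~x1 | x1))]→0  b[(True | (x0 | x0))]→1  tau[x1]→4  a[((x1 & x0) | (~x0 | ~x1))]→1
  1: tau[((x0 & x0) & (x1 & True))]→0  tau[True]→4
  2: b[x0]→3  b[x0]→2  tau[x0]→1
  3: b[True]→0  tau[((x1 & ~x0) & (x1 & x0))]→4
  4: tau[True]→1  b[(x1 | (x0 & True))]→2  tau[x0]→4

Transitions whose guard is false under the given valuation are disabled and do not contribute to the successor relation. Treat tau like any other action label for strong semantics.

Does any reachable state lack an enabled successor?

Answer: DEADLOCK at state 2

Trace:
R = {0,1,2,4}
  0: a→1  b→1  tau→4  [3 exit(s)]
  1: tau→4  [1 exit(s)]
  2: ∅  [deadlock]
  4: b→2  tau→1  [2 exit(s)]
trace reaching 2: tau·b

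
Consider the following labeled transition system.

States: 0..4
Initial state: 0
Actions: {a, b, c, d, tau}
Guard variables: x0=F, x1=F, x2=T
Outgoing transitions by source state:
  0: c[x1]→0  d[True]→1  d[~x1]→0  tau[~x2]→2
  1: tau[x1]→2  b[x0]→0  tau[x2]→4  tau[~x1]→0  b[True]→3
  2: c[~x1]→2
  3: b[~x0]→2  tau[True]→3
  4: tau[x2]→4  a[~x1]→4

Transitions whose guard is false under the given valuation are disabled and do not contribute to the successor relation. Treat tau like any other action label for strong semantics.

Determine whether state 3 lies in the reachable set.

After dropping false guards: 10 live edges.
depth 0: {0}
depth 1: {1}  total {0,1}
depth 2: {3,4}  total {0,1,3,4}
depth 3: {2}  total {0,1,2,3,4}
R = {0,1,2,3,4}
Path to 3: d·b

Answer: REACHABLE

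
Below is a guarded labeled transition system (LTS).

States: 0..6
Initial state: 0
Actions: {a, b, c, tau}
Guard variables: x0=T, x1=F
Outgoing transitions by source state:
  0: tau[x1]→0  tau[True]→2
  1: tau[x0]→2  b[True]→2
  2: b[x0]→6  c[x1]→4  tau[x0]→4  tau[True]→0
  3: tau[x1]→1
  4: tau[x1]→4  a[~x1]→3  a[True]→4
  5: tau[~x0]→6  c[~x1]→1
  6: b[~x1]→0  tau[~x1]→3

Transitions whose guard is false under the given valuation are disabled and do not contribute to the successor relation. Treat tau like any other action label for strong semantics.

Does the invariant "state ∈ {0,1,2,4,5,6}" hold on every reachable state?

Safe = {0,1,2,4,5,6}
Reachable = {0,2,3,4,6}
  0: safe
  2: safe
  3: ✗ unsafe
  4: safe
  6: safe
witness against invariant: tau·b·tau → 3

Answer: INVARIANT VIOLATED at state 3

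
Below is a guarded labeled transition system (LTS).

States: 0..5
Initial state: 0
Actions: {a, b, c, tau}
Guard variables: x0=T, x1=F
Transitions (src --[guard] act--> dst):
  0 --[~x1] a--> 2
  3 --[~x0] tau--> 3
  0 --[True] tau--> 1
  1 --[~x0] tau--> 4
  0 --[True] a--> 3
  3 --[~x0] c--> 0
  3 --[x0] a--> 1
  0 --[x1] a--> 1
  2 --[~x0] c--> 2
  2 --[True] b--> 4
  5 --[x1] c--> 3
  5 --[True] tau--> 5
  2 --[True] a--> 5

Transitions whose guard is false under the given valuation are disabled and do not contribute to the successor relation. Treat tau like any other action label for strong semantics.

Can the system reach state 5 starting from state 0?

Answer: REACHABLE

Working:
7 transition(s) survive guard evaluation.
depth 0: {0}
depth 1: {1,2,3}  cumulative {0,1,2,3}
depth 2: {4,5}  cumulative {0,1,2,3,4,5}
Reachable = {0,1,2,3,4,5}
Path to 5: a·a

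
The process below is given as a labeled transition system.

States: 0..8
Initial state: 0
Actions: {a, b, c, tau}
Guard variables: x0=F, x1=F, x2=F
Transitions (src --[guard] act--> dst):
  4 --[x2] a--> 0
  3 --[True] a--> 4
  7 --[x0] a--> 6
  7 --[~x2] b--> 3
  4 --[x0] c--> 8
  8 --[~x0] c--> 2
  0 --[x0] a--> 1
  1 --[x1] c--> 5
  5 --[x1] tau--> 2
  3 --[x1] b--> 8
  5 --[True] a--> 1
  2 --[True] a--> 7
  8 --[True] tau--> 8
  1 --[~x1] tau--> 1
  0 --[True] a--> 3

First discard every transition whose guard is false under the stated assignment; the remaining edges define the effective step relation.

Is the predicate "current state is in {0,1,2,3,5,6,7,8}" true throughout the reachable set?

Answer: INVARIANT VIOLATED at state 4

Trace:
Allowed set {0,1,2,3,5,6,7,8}
Reach set: {0,3,4}
  0: ok
  3: ok
  4: outside
reach 4 via a·a — violates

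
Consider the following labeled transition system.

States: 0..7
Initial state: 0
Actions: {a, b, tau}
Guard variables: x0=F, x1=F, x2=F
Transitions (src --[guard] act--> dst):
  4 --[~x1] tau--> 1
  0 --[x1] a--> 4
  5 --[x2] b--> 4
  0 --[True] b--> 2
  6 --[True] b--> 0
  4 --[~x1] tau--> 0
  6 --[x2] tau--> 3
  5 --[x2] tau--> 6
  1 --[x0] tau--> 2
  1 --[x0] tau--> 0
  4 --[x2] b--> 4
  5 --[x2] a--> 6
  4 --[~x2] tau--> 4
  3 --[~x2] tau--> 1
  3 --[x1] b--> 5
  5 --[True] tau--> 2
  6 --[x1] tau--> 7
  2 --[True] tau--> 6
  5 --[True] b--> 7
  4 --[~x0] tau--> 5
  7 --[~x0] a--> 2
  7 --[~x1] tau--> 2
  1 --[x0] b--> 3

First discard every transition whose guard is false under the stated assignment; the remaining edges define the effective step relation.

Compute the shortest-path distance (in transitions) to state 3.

Layered search for 3:
  L0 = {0}
  L1 = {2}
  L2 = {6}
3 never appears.

Answer: UNREACHABLE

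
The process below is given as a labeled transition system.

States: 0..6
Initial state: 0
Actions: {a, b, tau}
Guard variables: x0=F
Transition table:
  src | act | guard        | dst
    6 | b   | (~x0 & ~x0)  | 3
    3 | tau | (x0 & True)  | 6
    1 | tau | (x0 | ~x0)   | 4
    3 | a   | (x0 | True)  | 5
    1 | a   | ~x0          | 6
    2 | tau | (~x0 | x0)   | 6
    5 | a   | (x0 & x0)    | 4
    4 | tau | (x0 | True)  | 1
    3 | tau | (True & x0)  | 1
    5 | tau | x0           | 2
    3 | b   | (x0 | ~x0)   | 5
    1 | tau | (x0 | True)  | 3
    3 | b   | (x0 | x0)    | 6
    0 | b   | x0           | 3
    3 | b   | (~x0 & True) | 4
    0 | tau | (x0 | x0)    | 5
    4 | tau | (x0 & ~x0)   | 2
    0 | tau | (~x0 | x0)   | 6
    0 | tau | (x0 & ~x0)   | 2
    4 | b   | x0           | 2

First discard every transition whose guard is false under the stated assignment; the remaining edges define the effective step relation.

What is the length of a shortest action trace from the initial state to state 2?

Answer: UNREACHABLE

Trace:
Layered search for 2:
  Layer 0: {0}
  Layer 1: {6}
  Layer 2: {3}
  Layer 3: {4,5}
  Layer 4: {1}
2 never appears.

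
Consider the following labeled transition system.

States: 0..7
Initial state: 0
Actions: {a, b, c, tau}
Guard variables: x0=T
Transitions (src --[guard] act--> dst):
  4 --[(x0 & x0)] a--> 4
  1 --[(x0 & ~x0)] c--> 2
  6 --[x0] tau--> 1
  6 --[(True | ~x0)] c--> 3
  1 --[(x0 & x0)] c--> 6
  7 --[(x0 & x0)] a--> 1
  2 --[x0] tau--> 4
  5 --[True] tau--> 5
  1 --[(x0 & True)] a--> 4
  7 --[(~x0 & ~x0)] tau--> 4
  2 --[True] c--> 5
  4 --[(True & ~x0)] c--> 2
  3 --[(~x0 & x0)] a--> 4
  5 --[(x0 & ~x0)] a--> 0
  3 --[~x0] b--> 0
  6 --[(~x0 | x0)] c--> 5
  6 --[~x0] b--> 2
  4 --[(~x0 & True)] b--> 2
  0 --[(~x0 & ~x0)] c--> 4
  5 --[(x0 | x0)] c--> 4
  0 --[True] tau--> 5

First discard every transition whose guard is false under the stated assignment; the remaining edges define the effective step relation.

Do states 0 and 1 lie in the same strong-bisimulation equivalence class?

Bisimulation quotient by refinement:
  π0 = {{0,1,2,3,4,5,6,7}}
  π1 = {{0},{1},{2,5,6},{3},{4,7}}
  π2 = {{0},{1},{2},{3},{4},{5},{6},{7}}
8 equivalence class(es) (converged in 3)
class of 0: {0}; class of 1: {1}

Answer: NOT BISIMILAR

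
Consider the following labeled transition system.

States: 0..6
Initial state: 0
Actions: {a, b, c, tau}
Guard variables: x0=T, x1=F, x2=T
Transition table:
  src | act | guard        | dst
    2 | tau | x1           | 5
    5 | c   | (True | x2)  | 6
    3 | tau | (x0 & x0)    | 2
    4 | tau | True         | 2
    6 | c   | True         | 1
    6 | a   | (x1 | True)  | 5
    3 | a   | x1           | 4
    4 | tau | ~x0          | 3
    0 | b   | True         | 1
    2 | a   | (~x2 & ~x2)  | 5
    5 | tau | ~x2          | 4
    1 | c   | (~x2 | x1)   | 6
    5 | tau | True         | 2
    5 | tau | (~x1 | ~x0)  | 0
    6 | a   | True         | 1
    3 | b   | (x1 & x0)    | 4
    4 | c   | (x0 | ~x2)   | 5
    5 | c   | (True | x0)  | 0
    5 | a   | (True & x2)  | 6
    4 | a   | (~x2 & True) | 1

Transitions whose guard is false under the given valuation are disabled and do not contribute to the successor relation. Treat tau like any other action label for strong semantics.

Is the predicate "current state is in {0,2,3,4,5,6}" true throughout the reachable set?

Answer: INVARIANT VIOLATED at state 1

Trace:
Allowed set {0,2,3,4,5,6}
R = {0,1}
  0: safe
  1: ✗ unsafe
reach 1 via b — violates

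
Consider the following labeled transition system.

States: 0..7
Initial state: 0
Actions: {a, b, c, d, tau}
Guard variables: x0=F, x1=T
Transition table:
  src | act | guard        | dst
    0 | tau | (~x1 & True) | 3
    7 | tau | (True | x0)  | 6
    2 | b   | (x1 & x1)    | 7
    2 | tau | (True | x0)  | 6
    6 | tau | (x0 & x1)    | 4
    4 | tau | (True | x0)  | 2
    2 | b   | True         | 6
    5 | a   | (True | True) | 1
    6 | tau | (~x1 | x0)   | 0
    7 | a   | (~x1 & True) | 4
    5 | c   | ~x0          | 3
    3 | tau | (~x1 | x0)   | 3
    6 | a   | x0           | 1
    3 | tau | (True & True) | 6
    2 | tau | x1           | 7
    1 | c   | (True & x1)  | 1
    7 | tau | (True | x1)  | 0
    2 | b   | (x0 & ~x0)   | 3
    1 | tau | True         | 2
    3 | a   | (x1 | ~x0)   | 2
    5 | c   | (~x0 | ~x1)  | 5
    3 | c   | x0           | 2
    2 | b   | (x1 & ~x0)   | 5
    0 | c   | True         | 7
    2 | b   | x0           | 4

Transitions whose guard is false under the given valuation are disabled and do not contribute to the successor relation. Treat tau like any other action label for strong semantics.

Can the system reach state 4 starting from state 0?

16 transition(s) survive guard evaluation.
Layer 0: {0}
Layer 1: {7}  now seen {0,7}
Layer 2: {6}  now seen {0,6,7}
Reachable = {0,6,7}

Answer: UNREACHABLE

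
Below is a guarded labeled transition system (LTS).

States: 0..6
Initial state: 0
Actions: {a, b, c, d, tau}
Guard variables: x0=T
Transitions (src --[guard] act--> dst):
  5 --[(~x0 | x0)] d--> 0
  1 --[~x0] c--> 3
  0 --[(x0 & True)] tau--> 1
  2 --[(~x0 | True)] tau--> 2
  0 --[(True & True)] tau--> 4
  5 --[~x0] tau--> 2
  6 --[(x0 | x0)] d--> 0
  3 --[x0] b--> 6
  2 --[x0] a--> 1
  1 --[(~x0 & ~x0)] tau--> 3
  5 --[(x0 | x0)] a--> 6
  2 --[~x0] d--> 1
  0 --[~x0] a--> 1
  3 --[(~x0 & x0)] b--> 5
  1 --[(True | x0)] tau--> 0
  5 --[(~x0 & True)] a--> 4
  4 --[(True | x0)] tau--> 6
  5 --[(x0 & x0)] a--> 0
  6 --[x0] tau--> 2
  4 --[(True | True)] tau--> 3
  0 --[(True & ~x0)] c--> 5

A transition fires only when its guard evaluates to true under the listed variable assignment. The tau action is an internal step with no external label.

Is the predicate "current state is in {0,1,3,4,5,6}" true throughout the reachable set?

Answer: INVARIANT VIOLATED at state 2

Working:
Allowed set {0,1,3,4,5,6}
Reach set: {0,1,2,3,4,6}
  0: safe
  1: safe
  2: VIOLATES
  3: safe
  4: safe
  6: safe
witness against invariant: tau·tau·tau → 2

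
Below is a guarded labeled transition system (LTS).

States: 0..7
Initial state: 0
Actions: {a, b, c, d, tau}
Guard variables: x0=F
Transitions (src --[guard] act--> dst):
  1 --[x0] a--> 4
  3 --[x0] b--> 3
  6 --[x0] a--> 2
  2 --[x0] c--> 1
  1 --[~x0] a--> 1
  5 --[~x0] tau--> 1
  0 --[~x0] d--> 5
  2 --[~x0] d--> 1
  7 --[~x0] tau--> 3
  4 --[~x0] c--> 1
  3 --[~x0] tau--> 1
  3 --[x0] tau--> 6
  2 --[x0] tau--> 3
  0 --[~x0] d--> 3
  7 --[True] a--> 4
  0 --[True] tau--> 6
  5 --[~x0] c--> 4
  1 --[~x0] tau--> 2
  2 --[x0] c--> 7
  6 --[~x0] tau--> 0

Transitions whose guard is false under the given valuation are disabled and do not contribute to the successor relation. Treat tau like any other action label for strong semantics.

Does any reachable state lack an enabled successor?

Answer: DEADLOCK-FREE

Working:
Reachable = {0,1,2,3,4,5,6}
  0: d→3  d→5  tau→6  [3 exit(s)]
  1: a→1  tau→2  [2 exit(s)]
  2: d→1  [1 exit(s)]
  3: tau→1  [1 exit(s)]
  4: c→1  [1 exit(s)]
  5: c→4  tau→1  [2 exit(s)]
  6: tau→0  [1 exit(s)]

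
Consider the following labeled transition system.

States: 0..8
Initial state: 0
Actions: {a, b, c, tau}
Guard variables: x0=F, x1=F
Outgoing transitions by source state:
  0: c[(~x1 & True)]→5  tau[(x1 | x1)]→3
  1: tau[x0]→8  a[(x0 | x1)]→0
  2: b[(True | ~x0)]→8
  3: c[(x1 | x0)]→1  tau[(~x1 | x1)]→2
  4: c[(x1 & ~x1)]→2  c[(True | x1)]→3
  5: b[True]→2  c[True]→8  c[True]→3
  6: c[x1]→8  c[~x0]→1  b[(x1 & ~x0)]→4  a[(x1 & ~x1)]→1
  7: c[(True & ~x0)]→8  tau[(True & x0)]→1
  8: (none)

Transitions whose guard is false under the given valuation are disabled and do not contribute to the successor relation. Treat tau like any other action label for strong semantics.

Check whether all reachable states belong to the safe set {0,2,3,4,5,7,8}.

Answer: INVARIANT HOLDS

Analysis:
Inv-set: {0,2,3,4,5,7,8}
Reachable = {0,2,3,5,8}
  0: safe
  2: safe
  3: safe
  5: safe
  8: safe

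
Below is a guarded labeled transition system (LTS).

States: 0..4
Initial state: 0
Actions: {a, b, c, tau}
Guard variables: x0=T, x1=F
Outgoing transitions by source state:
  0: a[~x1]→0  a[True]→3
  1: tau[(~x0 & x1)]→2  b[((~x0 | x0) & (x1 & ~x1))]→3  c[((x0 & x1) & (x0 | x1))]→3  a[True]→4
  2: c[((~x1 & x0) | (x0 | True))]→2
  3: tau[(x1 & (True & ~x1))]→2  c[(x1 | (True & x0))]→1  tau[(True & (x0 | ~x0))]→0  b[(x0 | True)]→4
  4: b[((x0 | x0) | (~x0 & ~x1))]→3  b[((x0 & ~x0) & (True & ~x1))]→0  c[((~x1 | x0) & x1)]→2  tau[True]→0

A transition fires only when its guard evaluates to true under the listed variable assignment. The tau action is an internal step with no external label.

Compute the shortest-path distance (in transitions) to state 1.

Breadth-first toward 1:
  L0 = {0}
  L1 = {3}
  L2 = {1,4}
first hit 1 at d=2 via a·c

Answer: 2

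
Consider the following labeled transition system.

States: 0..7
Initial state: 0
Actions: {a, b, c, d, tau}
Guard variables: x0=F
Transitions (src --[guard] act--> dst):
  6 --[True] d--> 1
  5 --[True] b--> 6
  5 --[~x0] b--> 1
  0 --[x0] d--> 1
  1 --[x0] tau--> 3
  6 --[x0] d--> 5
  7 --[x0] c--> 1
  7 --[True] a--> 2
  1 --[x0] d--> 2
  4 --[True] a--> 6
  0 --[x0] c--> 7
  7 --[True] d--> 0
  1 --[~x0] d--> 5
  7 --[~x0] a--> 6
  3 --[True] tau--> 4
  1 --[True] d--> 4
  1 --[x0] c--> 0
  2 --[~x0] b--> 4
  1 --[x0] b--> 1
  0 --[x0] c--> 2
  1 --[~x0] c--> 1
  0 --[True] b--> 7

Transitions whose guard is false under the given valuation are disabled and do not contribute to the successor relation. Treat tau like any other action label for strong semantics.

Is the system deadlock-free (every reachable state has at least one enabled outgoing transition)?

Answer: DEADLOCK-FREE

Working:
Reach set: {0,1,2,4,5,6,7}
  0: b→7  [1 out]
  1: c→1  d→4  d→5  [3 out]
  2: b→4  [1 out]
  4: a→6  [1 out]
  5: b→1  b→6  [2 out]
  6: d→1  [1 out]
  7: a→2  a→6  d→0  [3 out]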